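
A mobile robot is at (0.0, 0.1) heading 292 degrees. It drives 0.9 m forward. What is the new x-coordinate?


x_new = x0 + d*cos(theta)
= 0.0 + 0.9*cos(292)
= 0.0 + 0.3371
= 0.3371


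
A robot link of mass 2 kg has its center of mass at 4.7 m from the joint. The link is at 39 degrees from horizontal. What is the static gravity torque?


tau = m*g*L*cos(angle)
= 2 * 9.81 * 4.7 * cos(39 deg)
= 2 * 9.81 * 4.7 * 0.7771
= 71.6637 Nm


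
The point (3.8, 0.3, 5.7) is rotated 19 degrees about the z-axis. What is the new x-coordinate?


Rotation about z-axis: x' = x*cos(theta) - y*sin(theta)
= 3.8 * 0.9455 - 0.3 * 0.3256
= 3.4953


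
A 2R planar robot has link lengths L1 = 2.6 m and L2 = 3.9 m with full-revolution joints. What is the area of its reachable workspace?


r_max = L1 + L2 = 6.5 m
r_min = |L1 - L2| = 1.3 m
Area = pi*(r_max^2 - r_min^2)
= pi*(42.25 - 1.69)
= pi * 40.56
= 127.423 m^2


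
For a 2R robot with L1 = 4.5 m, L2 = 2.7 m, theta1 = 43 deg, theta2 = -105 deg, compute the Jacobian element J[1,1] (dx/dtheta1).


J[1,1] = -L1*sin(t1) - L2*sin(t1+t2)
= -4.5*sin(43) - 2.7*sin(-62)
= -0.685


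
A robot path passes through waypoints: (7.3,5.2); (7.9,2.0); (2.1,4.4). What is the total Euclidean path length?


Segment lengths:
  seg1 = sqrt((0.6)^2 + (-3.2)^2) = 3.2558
  seg2 = sqrt((-5.8)^2 + (2.4)^2) = 6.2769
Total = 9.5327


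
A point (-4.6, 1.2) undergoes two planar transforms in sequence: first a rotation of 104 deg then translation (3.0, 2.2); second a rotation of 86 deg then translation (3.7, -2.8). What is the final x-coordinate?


After transform 1:
x1 = cos(104)*-4.6 - sin(104)*1.2 + 3.0 = 2.9485
y1 = sin(104)*-4.6 + cos(104)*1.2 + 2.2 = -2.5537
After transform 2:
x2 = cos(86)*2.9485 - sin(86)*-2.5537 + 3.7
= 6.4531


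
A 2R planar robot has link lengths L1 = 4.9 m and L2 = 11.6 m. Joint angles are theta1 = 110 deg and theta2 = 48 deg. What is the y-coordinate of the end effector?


Convert angles to radians: theta1 = 1.9199, theta2 = 0.8378
y = L1*sin(theta1) + L2*sin(theta1+theta2)
y = 4.6045 + 4.3454
y = 8.9499


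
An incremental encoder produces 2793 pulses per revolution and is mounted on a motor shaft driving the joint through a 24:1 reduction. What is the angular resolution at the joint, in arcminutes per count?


counts per rev = 2793
effective counts at joint = 2793 * 24 = 67032
resolution = 360*60 / 67032
= 0.3222 arcmin/count


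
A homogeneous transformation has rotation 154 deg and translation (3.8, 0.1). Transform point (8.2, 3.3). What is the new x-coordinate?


x' = cos(theta)*px - sin(theta)*py + tx
= -0.8988*8.2 - 0.4384*3.3 + 3.8
= -5.0167


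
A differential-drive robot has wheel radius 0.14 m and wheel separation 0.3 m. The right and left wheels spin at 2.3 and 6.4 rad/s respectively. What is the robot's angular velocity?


vR = r*wR = 0.14*2.3 = 0.322 m/s
vL = r*wL = 0.14*6.4 = 0.896 m/s
v = (vR+vL)/2 = 0.609 m/s
omega = (vR-vL)/L = -1.9133 rad/s
angular velocity = -1.9133 rad/s


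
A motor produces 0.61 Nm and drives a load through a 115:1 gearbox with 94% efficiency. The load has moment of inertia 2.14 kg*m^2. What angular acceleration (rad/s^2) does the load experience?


tau_out = tau_motor * N * eta
= 0.61 * 115 * 0.94 = 65.941 Nm
alpha = tau_out / I = 65.941 / 2.14
= 30.8136 rad/s^2


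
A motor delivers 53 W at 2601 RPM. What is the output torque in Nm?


omega = 2601 * 2*pi/60 = 272.3761 rad/s
tau = P / omega = 53 / 272.3761
= 0.1946 Nm


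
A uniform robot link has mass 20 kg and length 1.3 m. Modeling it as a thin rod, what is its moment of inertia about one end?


I = (1/3) * m * L^2
= (1/3) * 20 * 1.3^2
= 0.333333 * 20 * 1.69
= 11.2667 kg*m^2


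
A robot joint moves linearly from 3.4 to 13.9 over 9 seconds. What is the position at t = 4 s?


s = t/T = 4/9 = 0.4444
p(t) = p0 + (pf-p0)*s
= 3.4 + (13.9 - 3.4) * 0.4444
= 8.0667


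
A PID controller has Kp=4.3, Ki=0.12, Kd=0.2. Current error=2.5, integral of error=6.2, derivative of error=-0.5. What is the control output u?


u = Kp*e + Ki*int(e) + Kd*de/dt
= 4.3*2.5 + 0.12*6.2 + 0.2*(-0.5)
= 10.75 + 0.744 + -0.1
= 11.394


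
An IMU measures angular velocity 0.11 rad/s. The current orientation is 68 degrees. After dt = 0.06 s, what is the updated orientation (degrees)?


delta_theta = w * dt = 0.11 * 0.06 = 0.0066 rad
= 0.3782 deg
theta_new = 68 + 0.3782 = 68.3782 deg


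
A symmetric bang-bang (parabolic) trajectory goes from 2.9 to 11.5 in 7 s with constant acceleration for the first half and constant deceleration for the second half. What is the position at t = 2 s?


Symmetric rest-to-rest: each phase covers (pf-p0)/2 in time T/2. 0.5*a*(T/2)^2 = (pf-p0)/2 => a = 4*(pf-p0)/T^2
a = 4*(11.5-2.9)/7^2 = 0.702
t = 2 is in the acceleration phase (t <= T/2).
p = p0 + 0.5*a*t^2 = 2.9 + 0.5*0.702*2^2
= 4.3041


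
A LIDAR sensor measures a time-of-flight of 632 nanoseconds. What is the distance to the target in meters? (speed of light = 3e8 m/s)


tof = 632 ns = 6.32e-07 s
dist = c * tof / 2
= 3e8 * 6.32e-07 / 2
= 94.8 m


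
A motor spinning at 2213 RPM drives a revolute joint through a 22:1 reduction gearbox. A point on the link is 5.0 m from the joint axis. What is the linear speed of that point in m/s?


omega_motor = 2213 * 2*pi/60 = 231.7448 rad/s
omega_joint = omega_motor / 22 = 10.5339 rad/s
v = omega_joint * r = 10.5339 * 5.0
= 52.6693 m/s


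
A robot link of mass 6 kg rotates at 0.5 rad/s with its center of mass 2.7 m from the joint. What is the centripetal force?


F = m * omega^2 * r
= 6 * 0.5^2 * 2.7
= 6 * 0.25 * 2.7
= 4.05 N


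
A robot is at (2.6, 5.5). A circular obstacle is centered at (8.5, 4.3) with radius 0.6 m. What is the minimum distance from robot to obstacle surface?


center_dist = sqrt((2.6-8.5)^2 + (5.5-4.3)^2)
= sqrt(34.81 + 1.44)
= 6.0208
min_dist = center_dist - radius = 6.0208 - 0.6 = 5.4208 m


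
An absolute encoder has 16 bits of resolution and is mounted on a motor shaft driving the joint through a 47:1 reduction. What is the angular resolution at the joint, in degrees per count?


counts = 2^16 = 65536
effective counts at joint = 65536 * 47 = 3080192
resolution = 360 / 3080192
= 1.1688e-04 deg/count


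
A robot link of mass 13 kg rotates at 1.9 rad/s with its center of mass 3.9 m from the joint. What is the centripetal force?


F = m * omega^2 * r
= 13 * 1.9^2 * 3.9
= 13 * 3.61 * 3.9
= 183.027 N


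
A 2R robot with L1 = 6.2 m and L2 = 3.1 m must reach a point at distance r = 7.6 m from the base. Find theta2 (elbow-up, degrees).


cos(theta2) = (r^2 - L1^2 - L2^2) / (2*L1*L2)
cos(theta2) = (57.76 - 38.44 - 9.61) / 38.44
cos(theta2) = 0.252601
theta2 = 75.3685 degrees


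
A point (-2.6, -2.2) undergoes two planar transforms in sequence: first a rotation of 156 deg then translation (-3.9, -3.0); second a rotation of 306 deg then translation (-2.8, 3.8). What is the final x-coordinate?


After transform 1:
x1 = cos(156)*-2.6 - sin(156)*-2.2 + -3.9 = -0.63
y1 = sin(156)*-2.6 + cos(156)*-2.2 + -3.0 = -2.0477
After transform 2:
x2 = cos(306)*-0.63 - sin(306)*-2.0477 + -2.8
= -4.8269


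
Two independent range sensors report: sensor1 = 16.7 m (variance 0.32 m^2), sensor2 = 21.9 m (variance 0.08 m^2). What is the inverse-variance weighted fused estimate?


w1 = (1/var1) / (1/var1 + 1/var2)
   = 3.125 / (3.125 + 12.5) = 0.2
w2 = 1 - w1 = 0.8
fused = w1*s1 + w2*s2 = 3.34 + 17.52
= 20.86 m


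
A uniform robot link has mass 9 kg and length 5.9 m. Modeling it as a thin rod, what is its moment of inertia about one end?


I = (1/3) * m * L^2
= (1/3) * 9 * 5.9^2
= 0.333333 * 9 * 34.81
= 104.43 kg*m^2


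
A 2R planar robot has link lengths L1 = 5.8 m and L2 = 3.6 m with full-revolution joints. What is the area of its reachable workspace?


r_max = L1 + L2 = 9.4 m
r_min = |L1 - L2| = 2.2 m
Area = pi*(r_max^2 - r_min^2)
= pi*(88.36 - 4.84)
= pi * 83.52
= 262.3858 m^2


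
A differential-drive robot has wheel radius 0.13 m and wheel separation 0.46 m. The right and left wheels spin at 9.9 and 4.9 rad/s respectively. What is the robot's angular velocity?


vR = r*wR = 0.13*9.9 = 1.287 m/s
vL = r*wL = 0.13*4.9 = 0.637 m/s
v = (vR+vL)/2 = 0.962 m/s
omega = (vR-vL)/L = 1.413 rad/s
angular velocity = 1.413 rad/s


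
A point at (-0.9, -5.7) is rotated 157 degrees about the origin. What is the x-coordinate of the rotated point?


x' = x*cos(theta) - y*sin(theta)
cos(157 deg) = -0.9205, sin(157 deg) = 0.3907
x' = -0.9 * -0.9205 - -5.7 * 0.3907
= 0.8285 - -2.2272
= 3.0556


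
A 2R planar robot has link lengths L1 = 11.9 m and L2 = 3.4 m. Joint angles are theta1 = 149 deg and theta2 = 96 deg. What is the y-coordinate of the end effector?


Convert angles to radians: theta1 = 2.6005, theta2 = 1.6755
y = L1*sin(theta1) + L2*sin(theta1+theta2)
y = 6.129 + -3.0814
y = 3.0475


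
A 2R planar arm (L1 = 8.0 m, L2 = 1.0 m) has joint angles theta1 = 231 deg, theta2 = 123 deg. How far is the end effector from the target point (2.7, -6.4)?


End effector via forward kinematics:
x = L1*cos(t1) + L2*cos(t1+t2) = -4.04
y = L1*sin(t1) + L2*sin(t1+t2) = -6.3217
Distance to target:
d = sqrt((2.7 - -4.04)^2 + (-6.4 - -6.3217)^2)
= sqrt(45.4282 + 0.0061)
= 6.7405 m


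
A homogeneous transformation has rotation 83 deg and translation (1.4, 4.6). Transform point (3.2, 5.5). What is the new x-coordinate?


x' = cos(theta)*px - sin(theta)*py + tx
= 0.1219*3.2 - 0.9925*5.5 + 1.4
= -3.669


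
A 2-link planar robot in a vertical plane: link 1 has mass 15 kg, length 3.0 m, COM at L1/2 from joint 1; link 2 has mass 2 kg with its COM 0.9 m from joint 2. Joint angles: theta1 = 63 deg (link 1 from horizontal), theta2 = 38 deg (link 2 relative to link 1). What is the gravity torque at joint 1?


Horizontal distance from joint 1 to link-1 COM:
  x_c1 = (L1/2)*cos(t1) = 1.5 * 0.454 = 0.681 m
Horizontal distance from joint 1 to link-2 COM:
  x_c2 = L1*cos(t1) + Lc2*cos(t1+t2)
       = 3.0*0.454 + 0.9*-0.1908 = 1.1902 m
tau1 = m1*g*x_c1 + m2*g*x_c2
     = 15*9.81*0.681 + 2*9.81*1.1902
     = 100.2071 + 23.3526
     = 123.5596 Nm


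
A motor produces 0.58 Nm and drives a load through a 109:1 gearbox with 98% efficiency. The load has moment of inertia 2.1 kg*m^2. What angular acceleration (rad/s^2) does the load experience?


tau_out = tau_motor * N * eta
= 0.58 * 109 * 0.98 = 61.9556 Nm
alpha = tau_out / I = 61.9556 / 2.1
= 29.5027 rad/s^2


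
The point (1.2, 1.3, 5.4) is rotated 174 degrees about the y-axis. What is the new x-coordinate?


Rotation about y-axis: x' = x*cos(theta) + z*sin(theta)
= 1.2 * -0.9945 + 5.4 * 0.1045
= -0.629


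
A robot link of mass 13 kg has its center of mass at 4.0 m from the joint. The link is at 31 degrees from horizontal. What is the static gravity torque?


tau = m*g*L*cos(angle)
= 13 * 9.81 * 4.0 * cos(31 deg)
= 13 * 9.81 * 4.0 * 0.8572
= 437.2582 Nm


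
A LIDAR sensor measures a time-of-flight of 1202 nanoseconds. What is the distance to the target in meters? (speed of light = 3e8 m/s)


tof = 1202 ns = 1.202e-06 s
dist = c * tof / 2
= 3e8 * 1.202e-06 / 2
= 180.3 m


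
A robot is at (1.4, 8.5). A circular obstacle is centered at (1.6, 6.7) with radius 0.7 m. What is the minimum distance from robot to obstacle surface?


center_dist = sqrt((1.4-1.6)^2 + (8.5-6.7)^2)
= sqrt(0.04 + 3.24)
= 1.8111
min_dist = center_dist - radius = 1.8111 - 0.7 = 1.1111 m


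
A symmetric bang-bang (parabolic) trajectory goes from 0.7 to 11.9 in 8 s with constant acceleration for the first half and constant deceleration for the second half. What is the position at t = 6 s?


Symmetric rest-to-rest: each phase covers (pf-p0)/2 in time T/2. 0.5*a*(T/2)^2 = (pf-p0)/2 => a = 4*(pf-p0)/T^2
a = 4*(11.9-0.7)/8^2 = 0.7
t = 6 is in the deceleration phase (t > T/2).
p = pf - 0.5*a*(T-t)^2 = 11.9 - 0.5*0.7*2^2
= 10.5


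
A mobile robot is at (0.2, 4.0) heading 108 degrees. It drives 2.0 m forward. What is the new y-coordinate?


y_new = y0 + d*sin(theta)
= 4.0 + 2.0*sin(108)
= 4.0 + 1.9021
= 5.9021


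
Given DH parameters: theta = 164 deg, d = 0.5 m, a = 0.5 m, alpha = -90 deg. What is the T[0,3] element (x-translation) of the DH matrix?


T[0,3] = a * cos(theta)
= 0.5 * cos(164 deg)
= 0.5 * -0.9613
= -0.4806


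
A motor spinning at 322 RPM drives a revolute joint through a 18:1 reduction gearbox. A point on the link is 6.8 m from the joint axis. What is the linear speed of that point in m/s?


omega_motor = 322 * 2*pi/60 = 33.7198 rad/s
omega_joint = omega_motor / 18 = 1.8733 rad/s
v = omega_joint * r = 1.8733 * 6.8
= 12.7386 m/s


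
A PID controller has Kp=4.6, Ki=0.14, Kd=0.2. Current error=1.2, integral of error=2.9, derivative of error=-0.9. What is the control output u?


u = Kp*e + Ki*int(e) + Kd*de/dt
= 4.6*1.2 + 0.14*2.9 + 0.2*(-0.9)
= 5.52 + 0.406 + -0.18
= 5.746


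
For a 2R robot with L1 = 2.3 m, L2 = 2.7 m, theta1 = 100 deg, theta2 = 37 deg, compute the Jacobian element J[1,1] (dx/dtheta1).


J[1,1] = -L1*sin(t1) - L2*sin(t1+t2)
= -2.3*sin(100) - 2.7*sin(137)
= -4.1065


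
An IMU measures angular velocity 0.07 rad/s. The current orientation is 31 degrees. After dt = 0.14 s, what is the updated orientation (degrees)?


delta_theta = w * dt = 0.07 * 0.14 = 0.0098 rad
= 0.5615 deg
theta_new = 31 + 0.5615 = 31.5615 deg


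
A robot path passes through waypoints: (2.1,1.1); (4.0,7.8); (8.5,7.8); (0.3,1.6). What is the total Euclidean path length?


Segment lengths:
  seg1 = sqrt((1.9)^2 + (6.7)^2) = 6.9642
  seg2 = sqrt((4.5)^2 + (0.0)^2) = 4.5
  seg3 = sqrt((-8.2)^2 + (-6.2)^2) = 10.2801
Total = 21.7443


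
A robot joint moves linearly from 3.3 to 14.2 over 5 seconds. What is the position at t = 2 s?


s = t/T = 2/5 = 0.4
p(t) = p0 + (pf-p0)*s
= 3.3 + (14.2 - 3.3) * 0.4
= 7.66


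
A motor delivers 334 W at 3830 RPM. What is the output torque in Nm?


omega = 3830 * 2*pi/60 = 401.0767 rad/s
tau = P / omega = 334 / 401.0767
= 0.8328 Nm


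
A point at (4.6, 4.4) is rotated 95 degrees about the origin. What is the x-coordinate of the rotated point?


x' = x*cos(theta) - y*sin(theta)
cos(95 deg) = -0.0872, sin(95 deg) = 0.9962
x' = 4.6 * -0.0872 - 4.4 * 0.9962
= -0.4009 - 4.3833
= -4.7842


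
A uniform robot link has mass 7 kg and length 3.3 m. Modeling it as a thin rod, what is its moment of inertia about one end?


I = (1/3) * m * L^2
= (1/3) * 7 * 3.3^2
= 0.333333 * 7 * 10.89
= 25.41 kg*m^2


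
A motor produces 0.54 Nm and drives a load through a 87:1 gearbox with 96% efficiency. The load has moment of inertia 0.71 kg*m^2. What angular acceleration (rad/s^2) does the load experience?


tau_out = tau_motor * N * eta
= 0.54 * 87 * 0.96 = 45.1008 Nm
alpha = tau_out / I = 45.1008 / 0.71
= 63.5223 rad/s^2


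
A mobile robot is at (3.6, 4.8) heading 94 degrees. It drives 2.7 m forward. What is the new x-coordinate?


x_new = x0 + d*cos(theta)
= 3.6 + 2.7*cos(94)
= 3.6 + -0.1883
= 3.4117


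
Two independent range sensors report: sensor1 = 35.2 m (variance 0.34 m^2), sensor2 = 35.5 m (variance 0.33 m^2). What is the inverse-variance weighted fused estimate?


w1 = (1/var1) / (1/var1 + 1/var2)
   = 2.9412 / (2.9412 + 3.0303) = 0.4925
w2 = 1 - w1 = 0.5075
fused = w1*s1 + w2*s2 = 17.3373 + 18.0149
= 35.3522 m


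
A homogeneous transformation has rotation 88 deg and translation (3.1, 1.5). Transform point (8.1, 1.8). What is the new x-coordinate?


x' = cos(theta)*px - sin(theta)*py + tx
= 0.0349*8.1 - 0.9994*1.8 + 3.1
= 1.5838


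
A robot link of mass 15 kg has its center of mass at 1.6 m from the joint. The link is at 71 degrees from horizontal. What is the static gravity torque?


tau = m*g*L*cos(angle)
= 15 * 9.81 * 1.6 * cos(71 deg)
= 15 * 9.81 * 1.6 * 0.3256
= 76.6518 Nm


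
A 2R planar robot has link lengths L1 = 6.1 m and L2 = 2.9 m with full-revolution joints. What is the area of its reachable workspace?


r_max = L1 + L2 = 9.0 m
r_min = |L1 - L2| = 3.2 m
Area = pi*(r_max^2 - r_min^2)
= pi*(81.0 - 10.24)
= pi * 70.76
= 222.2991 m^2


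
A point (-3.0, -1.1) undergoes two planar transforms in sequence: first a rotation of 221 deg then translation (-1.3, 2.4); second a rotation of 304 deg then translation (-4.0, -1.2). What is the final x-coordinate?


After transform 1:
x1 = cos(221)*-3.0 - sin(221)*-1.1 + -1.3 = 0.2425
y1 = sin(221)*-3.0 + cos(221)*-1.1 + 2.4 = 5.1984
After transform 2:
x2 = cos(304)*0.2425 - sin(304)*5.1984 + -4.0
= 0.4452


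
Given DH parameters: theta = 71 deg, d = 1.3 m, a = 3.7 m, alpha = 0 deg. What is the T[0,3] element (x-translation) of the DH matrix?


T[0,3] = a * cos(theta)
= 3.7 * cos(71 deg)
= 3.7 * 0.3256
= 1.2046


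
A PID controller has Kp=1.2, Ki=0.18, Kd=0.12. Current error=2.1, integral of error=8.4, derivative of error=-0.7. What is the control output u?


u = Kp*e + Ki*int(e) + Kd*de/dt
= 1.2*2.1 + 0.18*8.4 + 0.12*(-0.7)
= 2.52 + 1.512 + -0.084
= 3.948


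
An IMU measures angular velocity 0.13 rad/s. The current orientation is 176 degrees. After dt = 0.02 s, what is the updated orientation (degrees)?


delta_theta = w * dt = 0.13 * 0.02 = 0.0026 rad
= 0.149 deg
theta_new = 176 + 0.149 = 176.149 deg


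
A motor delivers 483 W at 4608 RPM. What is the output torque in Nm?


omega = 4608 * 2*pi/60 = 482.5486 rad/s
tau = P / omega = 483 / 482.5486
= 1.0009 Nm


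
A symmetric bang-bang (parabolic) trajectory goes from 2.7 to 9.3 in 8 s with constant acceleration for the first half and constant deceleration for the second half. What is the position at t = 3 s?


Symmetric rest-to-rest: each phase covers (pf-p0)/2 in time T/2. 0.5*a*(T/2)^2 = (pf-p0)/2 => a = 4*(pf-p0)/T^2
a = 4*(9.3-2.7)/8^2 = 0.4125
t = 3 is in the acceleration phase (t <= T/2).
p = p0 + 0.5*a*t^2 = 2.7 + 0.5*0.4125*3^2
= 4.5563


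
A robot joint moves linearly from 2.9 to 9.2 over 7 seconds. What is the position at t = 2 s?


s = t/T = 2/7 = 0.2857
p(t) = p0 + (pf-p0)*s
= 2.9 + (9.2 - 2.9) * 0.2857
= 4.7


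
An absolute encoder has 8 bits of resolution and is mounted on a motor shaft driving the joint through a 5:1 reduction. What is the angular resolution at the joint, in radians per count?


counts = 2^8 = 256
effective counts at joint = 256 * 5 = 1280
resolution = 2*pi / 1280
= 0.0049 rad/count


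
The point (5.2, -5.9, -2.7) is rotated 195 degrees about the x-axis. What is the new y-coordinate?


Rotation about x-axis: y' = y*cos(theta) - z*sin(theta)
= -5.9 * -0.9659 - -2.7 * -0.2588
= 5.0002


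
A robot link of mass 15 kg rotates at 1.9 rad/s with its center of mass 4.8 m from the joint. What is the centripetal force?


F = m * omega^2 * r
= 15 * 1.9^2 * 4.8
= 15 * 3.61 * 4.8
= 259.92 N


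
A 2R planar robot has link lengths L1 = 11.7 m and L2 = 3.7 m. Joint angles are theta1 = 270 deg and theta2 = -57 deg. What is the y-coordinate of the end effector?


Convert angles to radians: theta1 = 4.7124, theta2 = -0.9948
y = L1*sin(theta1) + L2*sin(theta1+theta2)
y = -11.7 + -2.0152
y = -13.7152


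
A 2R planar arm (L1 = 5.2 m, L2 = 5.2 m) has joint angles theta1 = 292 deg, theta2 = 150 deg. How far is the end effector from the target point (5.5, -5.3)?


End effector via forward kinematics:
x = L1*cos(t1) + L2*cos(t1+t2) = 2.6717
y = L1*sin(t1) + L2*sin(t1+t2) = 0.328
Distance to target:
d = sqrt((5.5 - 2.6717)^2 + (-5.3 - 0.328)^2)
= sqrt(7.9995 + 31.6748)
= 6.2988 m


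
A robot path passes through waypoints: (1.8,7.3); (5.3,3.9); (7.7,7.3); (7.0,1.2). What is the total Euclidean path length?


Segment lengths:
  seg1 = sqrt((3.5)^2 + (-3.4)^2) = 4.8795
  seg2 = sqrt((2.4)^2 + (3.4)^2) = 4.1617
  seg3 = sqrt((-0.7)^2 + (-6.1)^2) = 6.14
Total = 15.1813


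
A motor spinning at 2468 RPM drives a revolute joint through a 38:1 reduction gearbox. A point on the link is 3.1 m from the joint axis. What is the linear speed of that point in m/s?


omega_motor = 2468 * 2*pi/60 = 258.4484 rad/s
omega_joint = omega_motor / 38 = 6.8013 rad/s
v = omega_joint * r = 6.8013 * 3.1
= 21.0839 m/s


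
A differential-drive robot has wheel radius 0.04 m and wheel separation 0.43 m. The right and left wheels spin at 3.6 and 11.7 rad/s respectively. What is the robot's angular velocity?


vR = r*wR = 0.04*3.6 = 0.144 m/s
vL = r*wL = 0.04*11.7 = 0.468 m/s
v = (vR+vL)/2 = 0.306 m/s
omega = (vR-vL)/L = -0.7535 rad/s
angular velocity = -0.7535 rad/s


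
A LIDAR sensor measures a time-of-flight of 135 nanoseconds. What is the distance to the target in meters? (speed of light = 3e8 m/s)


tof = 135 ns = 1.35e-07 s
dist = c * tof / 2
= 3e8 * 1.35e-07 / 2
= 20.25 m


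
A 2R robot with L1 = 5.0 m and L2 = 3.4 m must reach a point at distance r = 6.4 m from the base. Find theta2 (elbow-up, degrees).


cos(theta2) = (r^2 - L1^2 - L2^2) / (2*L1*L2)
cos(theta2) = (40.96 - 25.0 - 11.56) / 34.0
cos(theta2) = 0.129412
theta2 = 82.5644 degrees


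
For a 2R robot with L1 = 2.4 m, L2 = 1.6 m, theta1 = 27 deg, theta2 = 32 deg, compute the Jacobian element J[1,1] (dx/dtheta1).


J[1,1] = -L1*sin(t1) - L2*sin(t1+t2)
= -2.4*sin(27) - 1.6*sin(59)
= -2.461


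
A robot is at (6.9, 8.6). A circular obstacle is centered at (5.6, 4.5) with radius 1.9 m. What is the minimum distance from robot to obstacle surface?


center_dist = sqrt((6.9-5.6)^2 + (8.6-4.5)^2)
= sqrt(1.69 + 16.81)
= 4.3012
min_dist = center_dist - radius = 4.3012 - 1.9 = 2.4012 m


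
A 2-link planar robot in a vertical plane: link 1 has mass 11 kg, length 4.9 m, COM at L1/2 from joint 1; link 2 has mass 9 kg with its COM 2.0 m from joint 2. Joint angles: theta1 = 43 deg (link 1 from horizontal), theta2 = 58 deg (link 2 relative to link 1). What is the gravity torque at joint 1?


Horizontal distance from joint 1 to link-1 COM:
  x_c1 = (L1/2)*cos(t1) = 2.45 * 0.7314 = 1.7918 m
Horizontal distance from joint 1 to link-2 COM:
  x_c2 = L1*cos(t1) + Lc2*cos(t1+t2)
       = 4.9*0.7314 + 2.0*-0.1908 = 3.202 m
tau1 = m1*g*x_c1 + m2*g*x_c2
     = 11*9.81*1.7918 + 9*9.81*3.202
     = 193.3549 + 282.7059
     = 476.0608 Nm


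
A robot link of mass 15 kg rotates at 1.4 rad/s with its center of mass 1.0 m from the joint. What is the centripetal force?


F = m * omega^2 * r
= 15 * 1.4^2 * 1.0
= 15 * 1.96 * 1.0
= 29.4 N


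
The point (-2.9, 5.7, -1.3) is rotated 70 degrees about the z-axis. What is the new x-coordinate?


Rotation about z-axis: x' = x*cos(theta) - y*sin(theta)
= -2.9 * 0.342 - 5.7 * 0.9397
= -6.3481


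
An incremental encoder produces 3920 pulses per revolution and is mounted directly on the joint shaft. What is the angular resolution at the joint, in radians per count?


counts per rev = 3920
resolution = 2*pi / 3920
= 0.0016 rad/count


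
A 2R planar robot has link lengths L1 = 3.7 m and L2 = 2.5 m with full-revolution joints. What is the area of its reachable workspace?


r_max = L1 + L2 = 6.2 m
r_min = |L1 - L2| = 1.2 m
Area = pi*(r_max^2 - r_min^2)
= pi*(38.44 - 1.44)
= pi * 37.0
= 116.2389 m^2


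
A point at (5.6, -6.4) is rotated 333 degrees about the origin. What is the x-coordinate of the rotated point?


x' = x*cos(theta) - y*sin(theta)
cos(333 deg) = 0.891, sin(333 deg) = -0.454
x' = 5.6 * 0.891 - -6.4 * -0.454
= 4.9896 - 2.9055
= 2.0841


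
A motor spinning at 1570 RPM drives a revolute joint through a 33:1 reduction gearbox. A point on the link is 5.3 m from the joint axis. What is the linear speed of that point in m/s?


omega_motor = 1570 * 2*pi/60 = 164.41 rad/s
omega_joint = omega_motor / 33 = 4.9821 rad/s
v = omega_joint * r = 4.9821 * 5.3
= 26.4052 m/s


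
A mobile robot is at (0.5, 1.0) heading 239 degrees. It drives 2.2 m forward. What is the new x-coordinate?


x_new = x0 + d*cos(theta)
= 0.5 + 2.2*cos(239)
= 0.5 + -1.1331
= -0.6331


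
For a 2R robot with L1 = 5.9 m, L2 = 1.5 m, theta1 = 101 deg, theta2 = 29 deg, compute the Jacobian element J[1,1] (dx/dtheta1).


J[1,1] = -L1*sin(t1) - L2*sin(t1+t2)
= -5.9*sin(101) - 1.5*sin(130)
= -6.9407


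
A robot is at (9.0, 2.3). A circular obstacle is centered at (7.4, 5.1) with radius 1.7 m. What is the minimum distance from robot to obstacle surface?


center_dist = sqrt((9.0-7.4)^2 + (2.3-5.1)^2)
= sqrt(2.56 + 7.84)
= 3.2249
min_dist = center_dist - radius = 3.2249 - 1.7 = 1.5249 m


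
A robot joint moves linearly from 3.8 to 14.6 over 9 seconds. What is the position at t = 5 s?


s = t/T = 5/9 = 0.5556
p(t) = p0 + (pf-p0)*s
= 3.8 + (14.6 - 3.8) * 0.5556
= 9.8


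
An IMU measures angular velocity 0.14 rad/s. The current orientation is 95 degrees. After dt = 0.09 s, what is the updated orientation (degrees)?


delta_theta = w * dt = 0.14 * 0.09 = 0.0126 rad
= 0.7219 deg
theta_new = 95 + 0.7219 = 95.7219 deg


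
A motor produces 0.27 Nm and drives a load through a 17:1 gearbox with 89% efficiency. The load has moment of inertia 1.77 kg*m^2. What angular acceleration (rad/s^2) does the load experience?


tau_out = tau_motor * N * eta
= 0.27 * 17 * 0.89 = 4.0851 Nm
alpha = tau_out / I = 4.0851 / 1.77
= 2.308 rad/s^2


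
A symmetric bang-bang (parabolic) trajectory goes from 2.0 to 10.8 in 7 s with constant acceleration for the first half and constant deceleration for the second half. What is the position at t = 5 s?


Symmetric rest-to-rest: each phase covers (pf-p0)/2 in time T/2. 0.5*a*(T/2)^2 = (pf-p0)/2 => a = 4*(pf-p0)/T^2
a = 4*(10.8-2.0)/7^2 = 0.7184
t = 5 is in the deceleration phase (t > T/2).
p = pf - 0.5*a*(T-t)^2 = 10.8 - 0.5*0.7184*2^2
= 9.3633


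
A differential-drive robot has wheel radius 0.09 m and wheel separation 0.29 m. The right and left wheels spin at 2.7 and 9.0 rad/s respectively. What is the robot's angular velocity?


vR = r*wR = 0.09*2.7 = 0.243 m/s
vL = r*wL = 0.09*9.0 = 0.81 m/s
v = (vR+vL)/2 = 0.5265 m/s
omega = (vR-vL)/L = -1.9552 rad/s
angular velocity = -1.9552 rad/s


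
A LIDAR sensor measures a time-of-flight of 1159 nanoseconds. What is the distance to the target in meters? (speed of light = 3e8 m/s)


tof = 1159 ns = 1.159e-06 s
dist = c * tof / 2
= 3e8 * 1.159e-06 / 2
= 173.85 m


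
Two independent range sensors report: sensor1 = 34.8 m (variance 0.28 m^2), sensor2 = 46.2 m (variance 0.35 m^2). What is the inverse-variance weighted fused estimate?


w1 = (1/var1) / (1/var1 + 1/var2)
   = 3.5714 / (3.5714 + 2.8571) = 0.5556
w2 = 1 - w1 = 0.4444
fused = w1*s1 + w2*s2 = 19.3333 + 20.5333
= 39.8667 m


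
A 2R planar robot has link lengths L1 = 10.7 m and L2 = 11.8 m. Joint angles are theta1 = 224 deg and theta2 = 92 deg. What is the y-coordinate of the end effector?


Convert angles to radians: theta1 = 3.9095, theta2 = 1.6057
y = L1*sin(theta1) + L2*sin(theta1+theta2)
y = -7.4328 + -8.197
y = -15.6298


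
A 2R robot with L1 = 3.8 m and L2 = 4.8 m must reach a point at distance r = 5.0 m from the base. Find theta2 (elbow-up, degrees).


cos(theta2) = (r^2 - L1^2 - L2^2) / (2*L1*L2)
cos(theta2) = (25.0 - 14.44 - 23.04) / 36.48
cos(theta2) = -0.342105
theta2 = 110.0052 degrees


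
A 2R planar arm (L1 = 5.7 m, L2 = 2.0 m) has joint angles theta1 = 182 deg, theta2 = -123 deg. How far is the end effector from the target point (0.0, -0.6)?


End effector via forward kinematics:
x = L1*cos(t1) + L2*cos(t1+t2) = -4.6665
y = L1*sin(t1) + L2*sin(t1+t2) = 1.5154
Distance to target:
d = sqrt((0.0 - -4.6665)^2 + (-0.6 - 1.5154)^2)
= sqrt(21.7758 + 4.4749)
= 5.1235 m


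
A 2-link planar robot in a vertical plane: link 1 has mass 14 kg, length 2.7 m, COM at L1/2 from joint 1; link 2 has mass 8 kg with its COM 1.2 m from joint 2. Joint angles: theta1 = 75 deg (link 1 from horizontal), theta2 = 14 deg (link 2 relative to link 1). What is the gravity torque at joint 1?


Horizontal distance from joint 1 to link-1 COM:
  x_c1 = (L1/2)*cos(t1) = 1.35 * 0.2588 = 0.3494 m
Horizontal distance from joint 1 to link-2 COM:
  x_c2 = L1*cos(t1) + Lc2*cos(t1+t2)
       = 2.7*0.2588 + 1.2*0.0175 = 0.7198 m
tau1 = m1*g*x_c1 + m2*g*x_c2
     = 14*9.81*0.3494 + 8*9.81*0.7198
     = 47.9874 + 56.4863
     = 104.4737 Nm


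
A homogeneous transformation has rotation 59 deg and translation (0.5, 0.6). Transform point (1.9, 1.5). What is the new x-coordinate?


x' = cos(theta)*px - sin(theta)*py + tx
= 0.515*1.9 - 0.8572*1.5 + 0.5
= 0.1928


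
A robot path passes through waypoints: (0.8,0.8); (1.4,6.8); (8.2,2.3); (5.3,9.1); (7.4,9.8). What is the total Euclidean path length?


Segment lengths:
  seg1 = sqrt((0.6)^2 + (6.0)^2) = 6.0299
  seg2 = sqrt((6.8)^2 + (-4.5)^2) = 8.1541
  seg3 = sqrt((-2.9)^2 + (6.8)^2) = 7.3926
  seg4 = sqrt((2.1)^2 + (0.7)^2) = 2.2136
Total = 23.7902


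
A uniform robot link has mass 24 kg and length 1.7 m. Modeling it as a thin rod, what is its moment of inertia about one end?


I = (1/3) * m * L^2
= (1/3) * 24 * 1.7^2
= 0.333333 * 24 * 2.89
= 23.12 kg*m^2


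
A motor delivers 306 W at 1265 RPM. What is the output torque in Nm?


omega = 1265 * 2*pi/60 = 132.4705 rad/s
tau = P / omega = 306 / 132.4705
= 2.3099 Nm


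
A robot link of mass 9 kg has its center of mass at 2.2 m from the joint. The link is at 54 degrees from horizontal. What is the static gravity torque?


tau = m*g*L*cos(angle)
= 9 * 9.81 * 2.2 * cos(54 deg)
= 9 * 9.81 * 2.2 * 0.5878
= 114.1702 Nm


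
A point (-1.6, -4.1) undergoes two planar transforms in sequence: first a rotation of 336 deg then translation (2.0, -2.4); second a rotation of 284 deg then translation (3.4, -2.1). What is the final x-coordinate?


After transform 1:
x1 = cos(336)*-1.6 - sin(336)*-4.1 + 2.0 = -1.1293
y1 = sin(336)*-1.6 + cos(336)*-4.1 + -2.4 = -5.4948
After transform 2:
x2 = cos(284)*-1.1293 - sin(284)*-5.4948 + 3.4
= -2.2047


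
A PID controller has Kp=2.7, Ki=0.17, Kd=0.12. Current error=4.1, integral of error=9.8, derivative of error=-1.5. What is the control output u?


u = Kp*e + Ki*int(e) + Kd*de/dt
= 2.7*4.1 + 0.17*9.8 + 0.12*(-1.5)
= 11.07 + 1.666 + -0.18
= 12.556


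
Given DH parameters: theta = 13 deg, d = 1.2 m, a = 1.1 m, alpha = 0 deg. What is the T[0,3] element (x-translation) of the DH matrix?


T[0,3] = a * cos(theta)
= 1.1 * cos(13 deg)
= 1.1 * 0.9744
= 1.0718


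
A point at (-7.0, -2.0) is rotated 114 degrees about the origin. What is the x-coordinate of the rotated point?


x' = x*cos(theta) - y*sin(theta)
cos(114 deg) = -0.4067, sin(114 deg) = 0.9135
x' = -7.0 * -0.4067 - -2.0 * 0.9135
= 2.8472 - -1.8271
= 4.6742


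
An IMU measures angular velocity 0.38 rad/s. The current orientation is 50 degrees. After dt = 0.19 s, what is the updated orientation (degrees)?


delta_theta = w * dt = 0.38 * 0.19 = 0.0722 rad
= 4.1368 deg
theta_new = 50 + 4.1368 = 54.1368 deg


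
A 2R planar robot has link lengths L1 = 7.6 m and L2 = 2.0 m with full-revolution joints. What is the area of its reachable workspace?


r_max = L1 + L2 = 9.6 m
r_min = |L1 - L2| = 5.6 m
Area = pi*(r_max^2 - r_min^2)
= pi*(92.16 - 31.36)
= pi * 60.8
= 191.0088 m^2


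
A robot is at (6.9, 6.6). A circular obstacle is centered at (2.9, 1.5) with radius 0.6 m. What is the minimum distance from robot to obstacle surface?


center_dist = sqrt((6.9-2.9)^2 + (6.6-1.5)^2)
= sqrt(16.0 + 26.01)
= 6.4815
min_dist = center_dist - radius = 6.4815 - 0.6 = 5.8815 m


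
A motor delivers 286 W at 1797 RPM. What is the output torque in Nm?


omega = 1797 * 2*pi/60 = 188.1814 rad/s
tau = P / omega = 286 / 188.1814
= 1.5198 Nm


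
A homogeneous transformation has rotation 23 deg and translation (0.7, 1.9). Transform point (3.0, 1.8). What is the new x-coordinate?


x' = cos(theta)*px - sin(theta)*py + tx
= 0.9205*3.0 - 0.3907*1.8 + 0.7
= 2.7582


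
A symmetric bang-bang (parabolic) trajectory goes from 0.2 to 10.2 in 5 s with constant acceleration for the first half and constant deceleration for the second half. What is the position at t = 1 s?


Symmetric rest-to-rest: each phase covers (pf-p0)/2 in time T/2. 0.5*a*(T/2)^2 = (pf-p0)/2 => a = 4*(pf-p0)/T^2
a = 4*(10.2-0.2)/5^2 = 1.6
t = 1 is in the acceleration phase (t <= T/2).
p = p0 + 0.5*a*t^2 = 0.2 + 0.5*1.6*1^2
= 1.0


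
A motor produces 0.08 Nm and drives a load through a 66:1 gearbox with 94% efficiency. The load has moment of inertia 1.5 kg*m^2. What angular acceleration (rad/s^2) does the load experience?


tau_out = tau_motor * N * eta
= 0.08 * 66 * 0.94 = 4.9632 Nm
alpha = tau_out / I = 4.9632 / 1.5
= 3.3088 rad/s^2


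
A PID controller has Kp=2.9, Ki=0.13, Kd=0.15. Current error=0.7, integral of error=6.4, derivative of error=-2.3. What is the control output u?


u = Kp*e + Ki*int(e) + Kd*de/dt
= 2.9*0.7 + 0.13*6.4 + 0.15*(-2.3)
= 2.03 + 0.832 + -0.345
= 2.517


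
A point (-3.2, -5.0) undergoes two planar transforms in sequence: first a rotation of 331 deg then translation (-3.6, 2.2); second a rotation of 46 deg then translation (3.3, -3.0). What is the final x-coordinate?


After transform 1:
x1 = cos(331)*-3.2 - sin(331)*-5.0 + -3.6 = -8.8228
y1 = sin(331)*-3.2 + cos(331)*-5.0 + 2.2 = -0.6217
After transform 2:
x2 = cos(46)*-8.8228 - sin(46)*-0.6217 + 3.3
= -2.3816


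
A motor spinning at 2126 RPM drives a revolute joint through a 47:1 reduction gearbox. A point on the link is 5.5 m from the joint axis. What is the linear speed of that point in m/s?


omega_motor = 2126 * 2*pi/60 = 222.6342 rad/s
omega_joint = omega_motor / 47 = 4.7369 rad/s
v = omega_joint * r = 4.7369 * 5.5
= 26.0529 m/s


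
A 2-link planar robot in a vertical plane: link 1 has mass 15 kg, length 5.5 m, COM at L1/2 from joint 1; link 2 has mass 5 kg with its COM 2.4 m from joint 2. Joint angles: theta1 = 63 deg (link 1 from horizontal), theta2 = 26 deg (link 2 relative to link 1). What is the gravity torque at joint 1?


Horizontal distance from joint 1 to link-1 COM:
  x_c1 = (L1/2)*cos(t1) = 2.75 * 0.454 = 1.2485 m
Horizontal distance from joint 1 to link-2 COM:
  x_c2 = L1*cos(t1) + Lc2*cos(t1+t2)
       = 5.5*0.454 + 2.4*0.0175 = 2.5388 m
tau1 = m1*g*x_c1 + m2*g*x_c2
     = 15*9.81*1.2485 + 5*9.81*2.5388
     = 183.7129 + 124.5298
     = 308.2427 Nm


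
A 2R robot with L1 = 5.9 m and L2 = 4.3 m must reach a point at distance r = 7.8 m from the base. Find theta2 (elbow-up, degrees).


cos(theta2) = (r^2 - L1^2 - L2^2) / (2*L1*L2)
cos(theta2) = (60.84 - 34.81 - 18.49) / 50.74
cos(theta2) = 0.148601
theta2 = 81.4542 degrees


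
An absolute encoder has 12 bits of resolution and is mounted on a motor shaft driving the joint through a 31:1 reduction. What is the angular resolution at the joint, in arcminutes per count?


counts = 2^12 = 4096
effective counts at joint = 4096 * 31 = 126976
resolution = 360*60 / 126976
= 0.1701 arcmin/count


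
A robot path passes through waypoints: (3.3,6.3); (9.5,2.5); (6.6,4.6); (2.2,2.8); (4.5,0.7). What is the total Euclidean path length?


Segment lengths:
  seg1 = sqrt((6.2)^2 + (-3.8)^2) = 7.2719
  seg2 = sqrt((-2.9)^2 + (2.1)^2) = 3.5805
  seg3 = sqrt((-4.4)^2 + (-1.8)^2) = 4.7539
  seg4 = sqrt((2.3)^2 + (-2.1)^2) = 3.1145
Total = 18.7208


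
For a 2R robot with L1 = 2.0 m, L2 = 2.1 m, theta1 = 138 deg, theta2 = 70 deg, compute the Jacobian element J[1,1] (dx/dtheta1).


J[1,1] = -L1*sin(t1) - L2*sin(t1+t2)
= -2.0*sin(138) - 2.1*sin(208)
= -0.3524


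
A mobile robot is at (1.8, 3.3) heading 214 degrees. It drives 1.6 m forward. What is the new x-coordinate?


x_new = x0 + d*cos(theta)
= 1.8 + 1.6*cos(214)
= 1.8 + -1.3265
= 0.4735


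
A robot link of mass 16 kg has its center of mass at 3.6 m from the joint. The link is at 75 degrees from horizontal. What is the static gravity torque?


tau = m*g*L*cos(angle)
= 16 * 9.81 * 3.6 * cos(75 deg)
= 16 * 9.81 * 3.6 * 0.2588
= 146.2473 Nm


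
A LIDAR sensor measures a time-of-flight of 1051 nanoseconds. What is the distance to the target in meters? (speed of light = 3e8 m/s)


tof = 1051 ns = 1.051e-06 s
dist = c * tof / 2
= 3e8 * 1.051e-06 / 2
= 157.65 m


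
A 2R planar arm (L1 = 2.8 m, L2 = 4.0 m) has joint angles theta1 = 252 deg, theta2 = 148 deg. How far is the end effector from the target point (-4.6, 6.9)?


End effector via forward kinematics:
x = L1*cos(t1) + L2*cos(t1+t2) = 2.1989
y = L1*sin(t1) + L2*sin(t1+t2) = -0.0918
Distance to target:
d = sqrt((-4.6 - 2.1989)^2 + (6.9 - -0.0918)^2)
= sqrt(46.2255 + 48.8854)
= 9.7525 m


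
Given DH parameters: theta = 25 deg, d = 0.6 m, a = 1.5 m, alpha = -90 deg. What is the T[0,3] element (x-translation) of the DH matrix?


T[0,3] = a * cos(theta)
= 1.5 * cos(25 deg)
= 1.5 * 0.9063
= 1.3595


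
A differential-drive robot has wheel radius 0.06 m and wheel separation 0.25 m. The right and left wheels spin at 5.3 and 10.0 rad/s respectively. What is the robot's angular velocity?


vR = r*wR = 0.06*5.3 = 0.318 m/s
vL = r*wL = 0.06*10.0 = 0.6 m/s
v = (vR+vL)/2 = 0.459 m/s
omega = (vR-vL)/L = -1.128 rad/s
angular velocity = -1.128 rad/s


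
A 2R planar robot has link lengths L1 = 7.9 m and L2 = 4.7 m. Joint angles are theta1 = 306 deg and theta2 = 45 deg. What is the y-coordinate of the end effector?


Convert angles to radians: theta1 = 5.3407, theta2 = 0.7854
y = L1*sin(theta1) + L2*sin(theta1+theta2)
y = -6.3912 + -0.7352
y = -7.1265


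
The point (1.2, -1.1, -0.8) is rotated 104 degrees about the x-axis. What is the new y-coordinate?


Rotation about x-axis: y' = y*cos(theta) - z*sin(theta)
= -1.1 * -0.2419 - -0.8 * 0.9703
= 1.0424


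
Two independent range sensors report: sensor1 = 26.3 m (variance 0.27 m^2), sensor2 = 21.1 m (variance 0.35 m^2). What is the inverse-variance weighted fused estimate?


w1 = (1/var1) / (1/var1 + 1/var2)
   = 3.7037 / (3.7037 + 2.8571) = 0.5645
w2 = 1 - w1 = 0.4355
fused = w1*s1 + w2*s2 = 14.8468 + 9.1887
= 24.0355 m


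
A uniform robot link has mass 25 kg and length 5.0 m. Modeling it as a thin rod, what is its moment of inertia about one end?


I = (1/3) * m * L^2
= (1/3) * 25 * 5.0^2
= 0.333333 * 25 * 25.0
= 208.3333 kg*m^2


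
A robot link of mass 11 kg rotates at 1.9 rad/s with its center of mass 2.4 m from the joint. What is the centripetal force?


F = m * omega^2 * r
= 11 * 1.9^2 * 2.4
= 11 * 3.61 * 2.4
= 95.304 N


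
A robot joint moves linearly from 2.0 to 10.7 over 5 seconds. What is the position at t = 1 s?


s = t/T = 1/5 = 0.2
p(t) = p0 + (pf-p0)*s
= 2.0 + (10.7 - 2.0) * 0.2
= 3.74


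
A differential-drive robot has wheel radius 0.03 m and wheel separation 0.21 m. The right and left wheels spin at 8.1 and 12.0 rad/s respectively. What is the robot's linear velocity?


vR = r*wR = 0.03*8.1 = 0.243 m/s
vL = r*wL = 0.03*12.0 = 0.36 m/s
v = (vR+vL)/2 = 0.3015 m/s
omega = (vR-vL)/L = -0.5571 rad/s
linear velocity = 0.3015 m/s


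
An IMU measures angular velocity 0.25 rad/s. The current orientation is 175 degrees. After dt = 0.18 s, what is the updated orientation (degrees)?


delta_theta = w * dt = 0.25 * 0.18 = 0.045 rad
= 2.5783 deg
theta_new = 175 + 2.5783 = 177.5783 deg


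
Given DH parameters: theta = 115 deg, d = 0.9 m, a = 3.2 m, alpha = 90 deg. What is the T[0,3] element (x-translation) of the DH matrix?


T[0,3] = a * cos(theta)
= 3.2 * cos(115 deg)
= 3.2 * -0.4226
= -1.3524


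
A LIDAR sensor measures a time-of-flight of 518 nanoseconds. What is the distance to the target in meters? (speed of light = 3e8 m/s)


tof = 518 ns = 5.18e-07 s
dist = c * tof / 2
= 3e8 * 5.18e-07 / 2
= 77.7 m


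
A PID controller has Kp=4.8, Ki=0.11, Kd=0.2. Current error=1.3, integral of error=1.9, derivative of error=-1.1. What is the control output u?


u = Kp*e + Ki*int(e) + Kd*de/dt
= 4.8*1.3 + 0.11*1.9 + 0.2*(-1.1)
= 6.24 + 0.209 + -0.22
= 6.229


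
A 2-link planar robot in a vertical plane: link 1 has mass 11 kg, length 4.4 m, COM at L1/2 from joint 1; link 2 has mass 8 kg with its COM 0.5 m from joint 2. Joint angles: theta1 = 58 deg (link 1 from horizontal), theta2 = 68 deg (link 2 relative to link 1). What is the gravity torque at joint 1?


Horizontal distance from joint 1 to link-1 COM:
  x_c1 = (L1/2)*cos(t1) = 2.2 * 0.5299 = 1.1658 m
Horizontal distance from joint 1 to link-2 COM:
  x_c2 = L1*cos(t1) + Lc2*cos(t1+t2)
       = 4.4*0.5299 + 0.5*-0.5878 = 2.0378 m
tau1 = m1*g*x_c1 + m2*g*x_c2
     = 11*9.81*1.1658 + 8*9.81*2.0378
     = 125.8039 + 159.9228
     = 285.7267 Nm
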